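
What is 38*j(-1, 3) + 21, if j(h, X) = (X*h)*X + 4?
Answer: -169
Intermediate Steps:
j(h, X) = 4 + h*X² (j(h, X) = h*X² + 4 = 4 + h*X²)
38*j(-1, 3) + 21 = 38*(4 - 1*3²) + 21 = 38*(4 - 1*9) + 21 = 38*(4 - 9) + 21 = 38*(-5) + 21 = -190 + 21 = -169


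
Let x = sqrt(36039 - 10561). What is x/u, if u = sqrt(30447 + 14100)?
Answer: sqrt(1134968466)/44547 ≈ 0.75626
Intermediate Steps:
x = sqrt(25478) ≈ 159.62
u = sqrt(44547) ≈ 211.06
x/u = sqrt(25478)/(sqrt(44547)) = sqrt(25478)*(sqrt(44547)/44547) = sqrt(1134968466)/44547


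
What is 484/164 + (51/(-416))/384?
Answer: 6442311/2183168 ≈ 2.9509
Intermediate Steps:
484/164 + (51/(-416))/384 = 484*(1/164) + (51*(-1/416))*(1/384) = 121/41 - 51/416*1/384 = 121/41 - 17/53248 = 6442311/2183168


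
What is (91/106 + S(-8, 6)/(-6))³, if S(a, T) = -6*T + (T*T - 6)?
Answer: 7645373/1191016 ≈ 6.4192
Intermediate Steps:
S(a, T) = -6 + T² - 6*T (S(a, T) = -6*T + (T² - 6) = -6*T + (-6 + T²) = -6 + T² - 6*T)
(91/106 + S(-8, 6)/(-6))³ = (91/106 + (-6 + 6² - 6*6)/(-6))³ = (91*(1/106) + (-6 + 36 - 36)*(-⅙))³ = (91/106 - 6*(-⅙))³ = (91/106 + 1)³ = (197/106)³ = 7645373/1191016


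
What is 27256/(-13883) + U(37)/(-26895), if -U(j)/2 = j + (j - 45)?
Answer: -732244906/373383285 ≈ -1.9611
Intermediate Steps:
U(j) = 90 - 4*j (U(j) = -2*(j + (j - 45)) = -2*(j + (-45 + j)) = -2*(-45 + 2*j) = 90 - 4*j)
27256/(-13883) + U(37)/(-26895) = 27256/(-13883) + (90 - 4*37)/(-26895) = 27256*(-1/13883) + (90 - 148)*(-1/26895) = -27256/13883 - 58*(-1/26895) = -27256/13883 + 58/26895 = -732244906/373383285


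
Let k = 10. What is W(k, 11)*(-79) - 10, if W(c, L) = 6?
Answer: -484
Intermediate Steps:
W(k, 11)*(-79) - 10 = 6*(-79) - 10 = -474 - 10 = -484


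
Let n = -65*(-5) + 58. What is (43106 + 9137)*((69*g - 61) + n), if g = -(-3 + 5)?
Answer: 9612712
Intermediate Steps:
n = 383 (n = 325 + 58 = 383)
g = -2 (g = -1*2 = -2)
(43106 + 9137)*((69*g - 61) + n) = (43106 + 9137)*((69*(-2) - 61) + 383) = 52243*((-138 - 61) + 383) = 52243*(-199 + 383) = 52243*184 = 9612712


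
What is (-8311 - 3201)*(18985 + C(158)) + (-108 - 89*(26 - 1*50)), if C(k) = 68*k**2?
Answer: -19760771916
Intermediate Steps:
(-8311 - 3201)*(18985 + C(158)) + (-108 - 89*(26 - 1*50)) = (-8311 - 3201)*(18985 + 68*158**2) + (-108 - 89*(26 - 1*50)) = -11512*(18985 + 68*24964) + (-108 - 89*(26 - 50)) = -11512*(18985 + 1697552) + (-108 - 89*(-24)) = -11512*1716537 + (-108 + 2136) = -19760773944 + 2028 = -19760771916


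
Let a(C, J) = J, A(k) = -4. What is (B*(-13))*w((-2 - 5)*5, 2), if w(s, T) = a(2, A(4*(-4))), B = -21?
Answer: -1092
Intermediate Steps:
w(s, T) = -4
(B*(-13))*w((-2 - 5)*5, 2) = -21*(-13)*(-4) = 273*(-4) = -1092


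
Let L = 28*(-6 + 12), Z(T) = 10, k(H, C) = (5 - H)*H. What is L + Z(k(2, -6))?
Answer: 178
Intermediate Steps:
k(H, C) = H*(5 - H)
L = 168 (L = 28*6 = 168)
L + Z(k(2, -6)) = 168 + 10 = 178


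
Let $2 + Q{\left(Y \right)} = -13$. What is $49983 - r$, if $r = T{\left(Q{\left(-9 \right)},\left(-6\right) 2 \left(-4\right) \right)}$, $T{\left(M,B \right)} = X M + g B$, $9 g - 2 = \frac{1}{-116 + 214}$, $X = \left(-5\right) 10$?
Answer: $\frac{7235675}{147} \approx 49222.0$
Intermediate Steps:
$X = -50$
$Q{\left(Y \right)} = -15$ ($Q{\left(Y \right)} = -2 - 13 = -15$)
$g = \frac{197}{882}$ ($g = \frac{2}{9} + \frac{1}{9 \left(-116 + 214\right)} = \frac{2}{9} + \frac{1}{9 \cdot 98} = \frac{2}{9} + \frac{1}{9} \cdot \frac{1}{98} = \frac{2}{9} + \frac{1}{882} = \frac{197}{882} \approx 0.22336$)
$T{\left(M,B \right)} = - 50 M + \frac{197 B}{882}$
$r = \frac{111826}{147}$ ($r = \left(-50\right) \left(-15\right) + \frac{197 \left(-6\right) 2 \left(-4\right)}{882} = 750 + \frac{197 \left(\left(-12\right) \left(-4\right)\right)}{882} = 750 + \frac{197}{882} \cdot 48 = 750 + \frac{1576}{147} = \frac{111826}{147} \approx 760.72$)
$49983 - r = 49983 - \frac{111826}{147} = \frac{7235675}{147}$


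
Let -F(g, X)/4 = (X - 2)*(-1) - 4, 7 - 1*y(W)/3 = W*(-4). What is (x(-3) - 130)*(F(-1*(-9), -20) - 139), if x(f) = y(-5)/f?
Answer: 24687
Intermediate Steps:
y(W) = 21 + 12*W (y(W) = 21 - 3*W*(-4) = 21 - (-12)*W = 21 + 12*W)
F(g, X) = 8 + 4*X (F(g, X) = -4*((X - 2)*(-1) - 4) = -4*((-2 + X)*(-1) - 4) = -4*((2 - X) - 4) = -4*(-2 - X) = 8 + 4*X)
x(f) = -39/f (x(f) = (21 + 12*(-5))/f = (21 - 60)/f = -39/f)
(x(-3) - 130)*(F(-1*(-9), -20) - 139) = (-39/(-3) - 130)*((8 + 4*(-20)) - 139) = (-39*(-⅓) - 130)*((8 - 80) - 139) = (13 - 130)*(-72 - 139) = -117*(-211) = 24687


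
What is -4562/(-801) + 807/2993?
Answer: 14300473/2397393 ≈ 5.9650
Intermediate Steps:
-4562/(-801) + 807/2993 = -4562*(-1/801) + 807*(1/2993) = 4562/801 + 807/2993 = 14300473/2397393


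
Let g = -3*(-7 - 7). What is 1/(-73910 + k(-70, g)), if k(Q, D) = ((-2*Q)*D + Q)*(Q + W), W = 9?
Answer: -1/428320 ≈ -2.3347e-6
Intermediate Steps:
g = 42 (g = -3*(-14) = 42)
k(Q, D) = (9 + Q)*(Q - 2*D*Q) (k(Q, D) = ((-2*Q)*D + Q)*(Q + 9) = (-2*D*Q + Q)*(9 + Q) = (Q - 2*D*Q)*(9 + Q) = (9 + Q)*(Q - 2*D*Q))
1/(-73910 + k(-70, g)) = 1/(-73910 - 70*(9 - 70 - 18*42 - 2*42*(-70))) = 1/(-73910 - 70*(9 - 70 - 756 + 5880)) = 1/(-73910 - 70*5063) = 1/(-73910 - 354410) = 1/(-428320) = -1/428320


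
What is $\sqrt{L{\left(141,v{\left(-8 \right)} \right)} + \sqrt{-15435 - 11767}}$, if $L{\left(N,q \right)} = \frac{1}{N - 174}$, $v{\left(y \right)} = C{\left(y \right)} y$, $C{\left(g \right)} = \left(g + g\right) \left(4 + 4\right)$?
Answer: $\frac{\sqrt{-33 + 1089 i \sqrt{27202}}}{33} \approx 9.0802 + 9.0819 i$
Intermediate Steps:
$C{\left(g \right)} = 16 g$ ($C{\left(g \right)} = 2 g 8 = 16 g$)
$v{\left(y \right)} = 16 y^{2}$ ($v{\left(y \right)} = 16 y y = 16 y^{2}$)
$L{\left(N,q \right)} = \frac{1}{-174 + N}$
$\sqrt{L{\left(141,v{\left(-8 \right)} \right)} + \sqrt{-15435 - 11767}} = \sqrt{\frac{1}{-174 + 141} + \sqrt{-15435 - 11767}} = \sqrt{\frac{1}{-33} + \sqrt{-27202}} = \sqrt{- \frac{1}{33} + i \sqrt{27202}}$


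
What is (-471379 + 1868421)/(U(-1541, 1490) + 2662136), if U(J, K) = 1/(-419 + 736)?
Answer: 442862314/843897113 ≈ 0.52478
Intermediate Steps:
U(J, K) = 1/317
(-471379 + 1868421)/(U(-1541, 1490) + 2662136) = (-471379 + 1868421)/(1/317 + 2662136) = 1397042/(843897113/317) = 1397042*(317/843897113) = 442862314/843897113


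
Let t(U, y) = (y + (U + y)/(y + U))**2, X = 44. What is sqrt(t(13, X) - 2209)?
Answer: 2*I*sqrt(46) ≈ 13.565*I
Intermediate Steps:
t(U, y) = (1 + y)**2 (t(U, y) = (y + (U + y)/(U + y))**2 = (y + 1)**2 = (1 + y)**2)
sqrt(t(13, X) - 2209) = sqrt((1 + 44**2 + 2*44) - 2209) = sqrt((1 + 1936 + 88) - 2209) = sqrt(2025 - 2209) = sqrt(-184) = 2*I*sqrt(46)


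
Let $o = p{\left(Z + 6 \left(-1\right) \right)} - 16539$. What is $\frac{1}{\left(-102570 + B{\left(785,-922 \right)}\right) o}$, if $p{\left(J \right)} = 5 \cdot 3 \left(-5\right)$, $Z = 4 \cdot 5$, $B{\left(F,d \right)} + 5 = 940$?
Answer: $\frac{1}{1688563890} \approx 5.9222 \cdot 10^{-10}$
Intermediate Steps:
$B{\left(F,d \right)} = 935$ ($B{\left(F,d \right)} = -5 + 940 = 935$)
$Z = 20$
$p{\left(J \right)} = -75$ ($p{\left(J \right)} = 15 \left(-5\right) = -75$)
$o = -16614$ ($o = -75 - 16539 = -16614$)
$\frac{1}{\left(-102570 + B{\left(785,-922 \right)}\right) o} = \frac{1}{\left(-102570 + 935\right) \left(-16614\right)} = \frac{1}{-101635} \left(- \frac{1}{16614}\right) = \left(- \frac{1}{101635}\right) \left(- \frac{1}{16614}\right) = \frac{1}{1688563890}$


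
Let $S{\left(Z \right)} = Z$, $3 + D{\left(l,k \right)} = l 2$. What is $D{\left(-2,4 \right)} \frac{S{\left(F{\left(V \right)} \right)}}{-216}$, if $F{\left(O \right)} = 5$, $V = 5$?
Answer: $\frac{35}{216} \approx 0.16204$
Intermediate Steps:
$D{\left(l,k \right)} = -3 + 2 l$ ($D{\left(l,k \right)} = -3 + l 2 = -3 + 2 l$)
$D{\left(-2,4 \right)} \frac{S{\left(F{\left(V \right)} \right)}}{-216} = \left(-3 + 2 \left(-2\right)\right) \frac{5}{-216} = \left(-3 - 4\right) 5 \left(- \frac{1}{216}\right) = \left(-7\right) \left(- \frac{5}{216}\right) = \frac{35}{216}$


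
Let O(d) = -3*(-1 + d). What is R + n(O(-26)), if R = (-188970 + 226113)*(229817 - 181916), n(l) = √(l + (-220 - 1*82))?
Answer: 1779186843 + I*√221 ≈ 1.7792e+9 + 14.866*I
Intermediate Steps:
O(d) = 3 - 3*d
n(l) = √(-302 + l) (n(l) = √(l + (-220 - 82)) = √(l - 302) = √(-302 + l))
R = 1779186843 (R = 37143*47901 = 1779186843)
R + n(O(-26)) = 1779186843 + √(-302 + (3 - 3*(-26))) = 1779186843 + √(-302 + (3 + 78)) = 1779186843 + √(-302 + 81) = 1779186843 + √(-221) = 1779186843 + I*√221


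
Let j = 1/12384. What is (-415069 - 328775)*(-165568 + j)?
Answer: 127097779758557/1032 ≈ 1.2316e+11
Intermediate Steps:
j = 1/12384 ≈ 8.0749e-5
(-415069 - 328775)*(-165568 + j) = (-415069 - 328775)*(-165568 + 1/12384) = -743844*(-2050394111/12384) = 127097779758557/1032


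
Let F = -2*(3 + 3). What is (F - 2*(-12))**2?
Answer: 144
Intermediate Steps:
F = -12 (F = -2*6 = -12)
(F - 2*(-12))**2 = (-12 - 2*(-12))**2 = (-12 + 24)**2 = 12**2 = 144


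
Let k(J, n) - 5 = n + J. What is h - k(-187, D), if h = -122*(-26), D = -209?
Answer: 3563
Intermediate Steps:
k(J, n) = 5 + J + n (k(J, n) = 5 + (n + J) = 5 + (J + n) = 5 + J + n)
h = 3172
h - k(-187, D) = 3172 - (5 - 187 - 209) = 3172 - 1*(-391) = 3172 + 391 = 3563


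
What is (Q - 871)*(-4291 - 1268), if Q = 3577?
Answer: -15042654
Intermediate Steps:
(Q - 871)*(-4291 - 1268) = (3577 - 871)*(-4291 - 1268) = 2706*(-5559) = -15042654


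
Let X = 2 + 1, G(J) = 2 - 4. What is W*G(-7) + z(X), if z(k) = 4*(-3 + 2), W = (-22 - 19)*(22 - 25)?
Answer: -250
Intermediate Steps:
G(J) = -2
W = 123 (W = -41*(-3) = 123)
X = 3
z(k) = -4 (z(k) = 4*(-1) = -4)
W*G(-7) + z(X) = 123*(-2) - 4 = -246 - 4 = -250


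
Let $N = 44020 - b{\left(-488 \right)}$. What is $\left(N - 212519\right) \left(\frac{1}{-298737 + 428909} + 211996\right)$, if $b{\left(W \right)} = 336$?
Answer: $- \frac{4659161089250355}{130172} \approx -3.5792 \cdot 10^{10}$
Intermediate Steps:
$N = 43684$ ($N = 44020 - 336 = 43684$)
$\left(N - 212519\right) \left(\frac{1}{-298737 + 428909} + 211996\right) = \left(43684 - 212519\right) \left(\frac{1}{-298737 + 428909} + 211996\right) = - 168835 \left(\frac{1}{130172} + 211996\right) = \left(-168835\right) \frac{27595943313}{130172} = - \frac{4659161089250355}{130172}$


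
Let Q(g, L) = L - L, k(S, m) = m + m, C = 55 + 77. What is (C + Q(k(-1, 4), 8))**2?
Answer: 17424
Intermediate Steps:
C = 132
k(S, m) = 2*m
Q(g, L) = 0
(C + Q(k(-1, 4), 8))**2 = (132 + 0)**2 = 132**2 = 17424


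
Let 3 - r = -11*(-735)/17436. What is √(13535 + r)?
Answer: √114322273933/2906 ≈ 116.35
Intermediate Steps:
r = 14741/5812 (r = 3 - (-11*(-735))/17436 = 3 - 8085/17436 = 3 - 1*2695/5812 = 3 - 2695/5812 = 14741/5812 ≈ 2.5363)
√(13535 + r) = √(13535 + 14741/5812) = √(78680161/5812) = √114322273933/2906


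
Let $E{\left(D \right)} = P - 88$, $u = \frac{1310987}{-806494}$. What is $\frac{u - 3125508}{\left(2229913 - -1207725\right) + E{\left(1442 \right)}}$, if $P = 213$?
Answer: $- \frac{2520704759939}{2772535232922} \approx -0.90917$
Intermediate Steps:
$u = - \frac{1310987}{806494}$ ($u = 1310987 \left(- \frac{1}{806494}\right) = - \frac{1310987}{806494} \approx -1.6255$)
$E{\left(D \right)} = 125$ ($E{\left(D \right)} = 213 - 88 = 125$)
$\frac{u - 3125508}{\left(2229913 - -1207725\right) + E{\left(1442 \right)}} = \frac{- \frac{1310987}{806494} - 3125508}{\left(2229913 - -1207725\right) + 125} = - \frac{2520704759939}{806494 \left(\left(2229913 + 1207725\right) + 125\right)} = - \frac{2520704759939}{806494 \left(3437638 + 125\right)} = - \frac{2520704759939}{806494 \cdot 3437763} = \left(- \frac{2520704759939}{806494}\right) \frac{1}{3437763} = - \frac{2520704759939}{2772535232922}$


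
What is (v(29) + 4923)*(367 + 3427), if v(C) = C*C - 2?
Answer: 21861028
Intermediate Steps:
v(C) = -2 + C² (v(C) = C² - 2 = -2 + C²)
(v(29) + 4923)*(367 + 3427) = ((-2 + 29²) + 4923)*(367 + 3427) = ((-2 + 841) + 4923)*3794 = (839 + 4923)*3794 = 5762*3794 = 21861028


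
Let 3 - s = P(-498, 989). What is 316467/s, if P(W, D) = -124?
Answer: 316467/127 ≈ 2491.9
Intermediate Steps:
s = 127 (s = 3 - 1*(-124) = 3 + 124 = 127)
316467/s = 316467/127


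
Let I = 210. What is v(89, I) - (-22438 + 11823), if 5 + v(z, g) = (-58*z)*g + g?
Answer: -1073200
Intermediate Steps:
v(z, g) = -5 + g - 58*g*z (v(z, g) = -5 + ((-58*z)*g + g) = -5 + (-58*g*z + g) = -5 + (g - 58*g*z) = -5 + g - 58*g*z)
v(89, I) - (-22438 + 11823) = (-5 + 210 - 58*210*89) - (-22438 + 11823) = (-5 + 210 - 1084020) - 1*(-10615) = -1083815 + 10615 = -1073200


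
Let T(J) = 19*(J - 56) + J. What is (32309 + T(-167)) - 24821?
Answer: 3084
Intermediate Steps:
T(J) = -1064 + 20*J (T(J) = 19*(-56 + J) + J = (-1064 + 19*J) + J = -1064 + 20*J)
(32309 + T(-167)) - 24821 = (32309 + (-1064 + 20*(-167))) - 24821 = (32309 + (-1064 - 3340)) - 24821 = (32309 - 4404) - 24821 = 27905 - 24821 = 3084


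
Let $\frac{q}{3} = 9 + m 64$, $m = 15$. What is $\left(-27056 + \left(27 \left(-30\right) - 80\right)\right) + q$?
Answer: $-25039$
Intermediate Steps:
$q = 2907$ ($q = 3 \left(9 + 15 \cdot 64\right) = 3 \left(9 + 960\right) = 3 \cdot 969 = 2907$)
$\left(-27056 + \left(27 \left(-30\right) - 80\right)\right) + q = \left(-27056 + \left(27 \left(-30\right) - 80\right)\right) + 2907 = \left(-27056 - 890\right) + 2907 = -27946 + 2907 = -25039$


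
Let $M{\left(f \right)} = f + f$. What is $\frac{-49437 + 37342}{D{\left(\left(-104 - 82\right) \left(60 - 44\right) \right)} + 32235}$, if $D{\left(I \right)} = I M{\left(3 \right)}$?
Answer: $- \frac{12095}{14379} \approx -0.84116$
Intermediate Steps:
$M{\left(f \right)} = 2 f$
$D{\left(I \right)} = 6 I$ ($D{\left(I \right)} = I 2 \cdot 3 = I 6 = 6 I$)
$\frac{-49437 + 37342}{D{\left(\left(-104 - 82\right) \left(60 - 44\right) \right)} + 32235} = \frac{-49437 + 37342}{6 \left(-104 - 82\right) \left(60 - 44\right) + 32235} = - \frac{12095}{6 \left(\left(-186\right) 16\right) + 32235} = - \frac{12095}{6 \left(-2976\right) + 32235} = - \frac{12095}{-17856 + 32235} = - \frac{12095}{14379}$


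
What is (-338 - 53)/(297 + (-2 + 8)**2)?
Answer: -391/333 ≈ -1.1742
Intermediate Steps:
(-338 - 53)/(297 + (-2 + 8)**2) = -391/(297 + 6**2) = -391/(297 + 36) = -391/333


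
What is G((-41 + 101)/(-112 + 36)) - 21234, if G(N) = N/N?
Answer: -21233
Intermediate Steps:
G(N) = 1
G((-41 + 101)/(-112 + 36)) - 21234 = 1 - 21234 = -21233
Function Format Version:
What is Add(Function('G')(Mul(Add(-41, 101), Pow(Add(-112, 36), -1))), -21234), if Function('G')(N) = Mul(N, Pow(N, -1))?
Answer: -21233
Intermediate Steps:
Function('G')(N) = 1
Add(Function('G')(Mul(Add(-41, 101), Pow(Add(-112, 36), -1))), -21234) = Add(1, -21234) = -21233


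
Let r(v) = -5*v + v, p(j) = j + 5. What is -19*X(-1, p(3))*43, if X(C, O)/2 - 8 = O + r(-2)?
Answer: -39216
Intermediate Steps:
p(j) = 5 + j
r(v) = -4*v
X(C, O) = 32 + 2*O (X(C, O) = 16 + 2*(O - 4*(-2)) = 16 + 2*(O + 8) = 16 + 2*(8 + O) = 16 + (16 + 2*O) = 32 + 2*O)
-19*X(-1, p(3))*43 = -19*(32 + 2*(5 + 3))*43 = -19*(32 + 2*8)*43 = -19*(32 + 16)*43 = -19*48*43 = -912*43 = -39216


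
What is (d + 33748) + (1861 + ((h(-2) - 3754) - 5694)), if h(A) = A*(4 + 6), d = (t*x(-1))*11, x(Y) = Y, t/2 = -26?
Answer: 26713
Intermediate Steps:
t = -52 (t = 2*(-26) = -52)
d = 572 (d = -52*(-1)*11 = 52*11 = 572)
h(A) = 10*A (h(A) = A*10 = 10*A)
(d + 33748) + (1861 + ((h(-2) - 3754) - 5694)) = (572 + 33748) + (1861 + ((10*(-2) - 3754) - 5694)) = 34320 + (1861 + ((-20 - 3754) - 5694)) = 34320 + (1861 + (-3774 - 5694)) = 34320 + (1861 - 9468) = 34320 - 7607 = 26713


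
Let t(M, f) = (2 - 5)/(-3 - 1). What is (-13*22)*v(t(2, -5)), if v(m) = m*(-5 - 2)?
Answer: 3003/2 ≈ 1501.5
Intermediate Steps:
t(M, f) = 3/4 (t(M, f) = -3/(-4) = -3*(-1/4) = 3/4)
v(m) = -7*m (v(m) = m*(-7) = -7*m)
(-13*22)*v(t(2, -5)) = (-13*22)*(-7*3/4) = -286*(-21/4) = 3003/2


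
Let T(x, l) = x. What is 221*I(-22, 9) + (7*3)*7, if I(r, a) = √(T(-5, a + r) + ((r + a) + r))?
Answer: 147 + 442*I*√10 ≈ 147.0 + 1397.7*I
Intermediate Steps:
I(r, a) = √(-5 + a + 2*r) (I(r, a) = √(-5 + ((r + a) + r)) = √(-5 + ((a + r) + r)) = √(-5 + (a + 2*r)) = √(-5 + a + 2*r))
221*I(-22, 9) + (7*3)*7 = 221*√(-5 + 9 + 2*(-22)) + (7*3)*7 = 221*√(-5 + 9 - 44) + 21*7 = 221*√(-40) + 147 = 221*(2*I*√10) + 147 = 442*I*√10 + 147 = 147 + 442*I*√10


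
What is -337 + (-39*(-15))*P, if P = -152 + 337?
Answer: 107888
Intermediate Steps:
P = 185
-337 + (-39*(-15))*P = -337 - 39*(-15)*185 = -337 + 585*185 = -337 + 108225 = 107888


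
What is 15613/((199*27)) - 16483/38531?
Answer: 9679648/3906171 ≈ 2.4780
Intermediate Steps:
15613/((199*27)) - 16483/38531 = 15613/5373 - 16483*1/38531 = 15613*(1/5373) - 311/727 = 15613/5373 - 311/727 = 9679648/3906171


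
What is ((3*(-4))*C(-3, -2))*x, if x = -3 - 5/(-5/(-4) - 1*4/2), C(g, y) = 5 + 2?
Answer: -308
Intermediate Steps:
C(g, y) = 7
x = 11/3 (x = -3 - 5/(-5*(-¼) - 4*½) = -3 - 5/(5/4 - 2) = -3 - 5/(-¾) = -3 - 5*(-4/3) = -3 + 20/3 = 11/3 ≈ 3.6667)
((3*(-4))*C(-3, -2))*x = ((3*(-4))*7)*(11/3) = -12*7*(11/3) = -84*11/3 = -308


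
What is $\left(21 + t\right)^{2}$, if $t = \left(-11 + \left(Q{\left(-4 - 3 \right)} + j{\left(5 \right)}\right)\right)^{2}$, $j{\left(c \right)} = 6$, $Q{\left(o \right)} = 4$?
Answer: $484$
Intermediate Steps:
$t = 1$ ($t = \left(-11 + \left(4 + 6\right)\right)^{2} = \left(-11 + 10\right)^{2} = \left(-1\right)^{2} = 1$)
$\left(21 + t\right)^{2} = \left(21 + 1\right)^{2} = 22^{2} = 484$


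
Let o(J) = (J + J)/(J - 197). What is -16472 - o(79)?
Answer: -971769/59 ≈ -16471.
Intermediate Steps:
o(J) = 2*J/(-197 + J) (o(J) = (2*J)/(-197 + J) = 2*J/(-197 + J))
-16472 - o(79) = -16472 - 2*79/(-197 + 79) = -16472 - 2*79/(-118) = -16472 - 2*79*(-1)/118 = -16472 - 1*(-79/59) = -16472 + 79/59 = -971769/59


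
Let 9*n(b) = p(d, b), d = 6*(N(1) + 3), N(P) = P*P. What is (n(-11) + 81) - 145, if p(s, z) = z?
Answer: -587/9 ≈ -65.222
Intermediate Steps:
N(P) = P**2
d = 24 (d = 6*(1**2 + 3) = 6*(1 + 3) = 6*4 = 24)
n(b) = b/9
(n(-11) + 81) - 145 = ((1/9)*(-11) + 81) - 145 = (-11/9 + 81) - 145 = 718/9 - 145 = -587/9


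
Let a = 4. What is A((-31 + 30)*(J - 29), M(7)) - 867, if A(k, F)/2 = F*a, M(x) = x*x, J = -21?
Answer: -475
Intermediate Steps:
M(x) = x²
A(k, F) = 8*F (A(k, F) = 2*(F*4) = 2*(4*F) = 8*F)
A((-31 + 30)*(J - 29), M(7)) - 867 = 8*7² - 867 = 8*49 - 867 = 392 - 867 = -475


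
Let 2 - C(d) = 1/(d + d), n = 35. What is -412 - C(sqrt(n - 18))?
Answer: -414 + sqrt(17)/34 ≈ -413.88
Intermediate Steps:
C(d) = 2 - 1/(2*d) (C(d) = 2 - 1/(d + d) = 2 - 1/(2*d))
-412 - C(sqrt(n - 18)) = -412 - (2 - 1/(2*sqrt(35 - 18))) = -412 - (2 - sqrt(17)/17/2) = -412 - (2 - sqrt(17)/34) = -412 + (-2 + sqrt(17)/34) = -414 + sqrt(17)/34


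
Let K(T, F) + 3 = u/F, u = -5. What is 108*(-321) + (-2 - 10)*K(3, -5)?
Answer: -34644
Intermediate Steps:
K(T, F) = -3 - 5/F
108*(-321) + (-2 - 10)*K(3, -5) = 108*(-321) + (-2 - 10)*(-3 - 5/(-5)) = -34668 - 12*(-3 - 5*(-1/5)) = -34668 - 12*(-3 + 1) = -34668 - 12*(-2) = -34668 + 24 = -34644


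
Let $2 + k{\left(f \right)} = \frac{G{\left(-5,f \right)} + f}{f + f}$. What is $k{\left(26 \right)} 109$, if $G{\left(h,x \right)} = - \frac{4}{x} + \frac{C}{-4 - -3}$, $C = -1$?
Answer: $- \frac{109327}{676} \approx -161.73$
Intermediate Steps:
$G{\left(h,x \right)} = 1 - \frac{4}{x}$ ($G{\left(h,x \right)} = - \frac{4}{x} - \frac{1}{-4 - -3} = - \frac{4}{x} - \frac{1}{-4 + 3} = - \frac{4}{x} - \frac{1}{-1} = - \frac{4}{x} - -1 = - \frac{4}{x} + 1 = 1 - \frac{4}{x}$)
$k{\left(f \right)} = -2 + \frac{f + \frac{-4 + f}{f}}{2 f}$ ($k{\left(f \right)} = -2 + \frac{\frac{-4 + f}{f} + f}{f + f} = -2 + \frac{f + \frac{-4 + f}{f}}{2 f}$)
$k{\left(26 \right)} 109 = \frac{-4 + 26 - 3 \cdot 26^{2}}{2 \cdot 676} \cdot 109 = \frac{1}{2} \cdot \frac{1}{676} \left(-4 + 26 - 2028\right) 109 = \frac{1}{2} \cdot \frac{1}{676} \left(-2006\right) 109 = \left(- \frac{1003}{676}\right) 109 = - \frac{109327}{676}$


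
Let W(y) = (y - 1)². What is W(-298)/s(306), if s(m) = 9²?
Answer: 89401/81 ≈ 1103.7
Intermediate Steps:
s(m) = 81
W(y) = (-1 + y)²
W(-298)/s(306) = (-1 - 298)²/81 = (-299)²*(1/81) = 89401*(1/81) = 89401/81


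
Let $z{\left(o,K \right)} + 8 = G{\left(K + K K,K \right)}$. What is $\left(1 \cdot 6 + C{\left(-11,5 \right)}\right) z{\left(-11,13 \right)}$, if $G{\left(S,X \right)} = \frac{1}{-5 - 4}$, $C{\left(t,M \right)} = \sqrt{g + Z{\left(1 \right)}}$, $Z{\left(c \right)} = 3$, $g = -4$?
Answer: $- \frac{146}{3} - \frac{73 i}{9} \approx -48.667 - 8.1111 i$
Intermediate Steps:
$C{\left(t,M \right)} = i$ ($C{\left(t,M \right)} = \sqrt{-4 + 3} = \sqrt{-1} = i$)
$G{\left(S,X \right)} = - \frac{1}{9}$ ($G{\left(S,X \right)} = \frac{1}{-9} = - \frac{1}{9}$)
$z{\left(o,K \right)} = - \frac{73}{9}$ ($z{\left(o,K \right)} = -8 - \frac{1}{9} = - \frac{73}{9}$)
$\left(1 \cdot 6 + C{\left(-11,5 \right)}\right) z{\left(-11,13 \right)} = \left(1 \cdot 6 + i\right) \left(- \frac{73}{9}\right) = \left(6 + i\right) \left(- \frac{73}{9}\right) = - \frac{146}{3} - \frac{73 i}{9}$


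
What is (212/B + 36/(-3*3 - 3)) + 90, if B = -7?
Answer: 397/7 ≈ 56.714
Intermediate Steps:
(212/B + 36/(-3*3 - 3)) + 90 = (212/(-7) + 36/(-3*3 - 3)) + 90 = (212*(-1/7) + 36/(-9 - 3)) + 90 = (-212/7 + 36/(-12)) + 90 = (-212/7 + 36*(-1/12)) + 90 = (-212/7 - 3) + 90 = -233/7 + 90 = 397/7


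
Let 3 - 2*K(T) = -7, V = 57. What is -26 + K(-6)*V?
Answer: 259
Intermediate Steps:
K(T) = 5 (K(T) = 3/2 - ½*(-7) = 3/2 + 7/2 = 5)
-26 + K(-6)*V = -26 + 5*57 = -26 + 285 = 259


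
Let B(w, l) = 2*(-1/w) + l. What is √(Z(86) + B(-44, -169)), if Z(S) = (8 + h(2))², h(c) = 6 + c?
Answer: √42130/22 ≈ 9.3298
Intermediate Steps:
B(w, l) = l - 2/w (B(w, l) = -2/w + l = l - 2/w)
Z(S) = 256 (Z(S) = (8 + (6 + 2))² = (8 + 8)² = 16² = 256)
√(Z(86) + B(-44, -169)) = √(256 + (-169 - 2/(-44))) = √(256 + (-169 - 2*(-1/44))) = √(256 + (-169 + 1/22)) = √(256 - 3717/22) = √(1915/22) = √42130/22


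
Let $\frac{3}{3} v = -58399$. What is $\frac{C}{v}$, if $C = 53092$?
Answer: $- \frac{53092}{58399} \approx -0.90913$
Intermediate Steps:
$v = -58399$
$\frac{C}{v} = \frac{53092}{-58399} = 53092 \left(- \frac{1}{58399}\right) = - \frac{53092}{58399}$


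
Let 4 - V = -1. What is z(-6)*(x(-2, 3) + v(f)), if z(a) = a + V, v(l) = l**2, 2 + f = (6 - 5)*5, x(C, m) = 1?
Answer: -10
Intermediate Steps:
V = 5 (V = 4 - 1*(-1) = 4 + 1 = 5)
f = 3 (f = -2 + (6 - 5)*5 = -2 + 1*5 = -2 + 5 = 3)
z(a) = 5 + a (z(a) = a + 5 = 5 + a)
z(-6)*(x(-2, 3) + v(f)) = (5 - 6)*(1 + 3**2) = -(1 + 9) = -1*10 = -10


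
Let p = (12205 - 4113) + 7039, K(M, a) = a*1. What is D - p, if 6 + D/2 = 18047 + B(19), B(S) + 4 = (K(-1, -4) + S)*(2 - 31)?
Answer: 20073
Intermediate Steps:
K(M, a) = a
B(S) = 112 - 29*S (B(S) = -4 + (-4 + S)*(2 - 31) = -4 + (-4 + S)*(-29) = -4 + (116 - 29*S) = 112 - 29*S)
D = 35204 (D = -12 + 2*(18047 + (112 - 29*19)) = -12 + 2*(18047 + (112 - 551)) = -12 + 2*(18047 - 439) = -12 + 2*17608 = -12 + 35216 = 35204)
p = 15131 (p = 8092 + 7039 = 15131)
D - p = 35204 - 1*15131 = 35204 - 15131 = 20073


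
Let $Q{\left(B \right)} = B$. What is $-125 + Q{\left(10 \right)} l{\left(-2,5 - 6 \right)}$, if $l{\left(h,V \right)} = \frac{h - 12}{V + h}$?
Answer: $- \frac{235}{3} \approx -78.333$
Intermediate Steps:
$l{\left(h,V \right)} = \frac{-12 + h}{V + h}$
$-125 + Q{\left(10 \right)} l{\left(-2,5 - 6 \right)} = -125 + 10 \frac{-12 - 2}{\left(5 - 6\right) - 2} = -125 + 10 \frac{1}{-1 - 2} \left(-14\right) = -125 + 10 \frac{1}{-3} \left(-14\right) = -125 + 10 \left(\left(- \frac{1}{3}\right) \left(-14\right)\right) = -125 + 10 \cdot \frac{14}{3} = -125 + \frac{140}{3} = - \frac{235}{3}$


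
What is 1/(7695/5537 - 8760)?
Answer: -5537/48496425 ≈ -0.00011417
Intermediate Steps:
1/(7695/5537 - 8760) = 1/(-48496425/5537) = -5537/48496425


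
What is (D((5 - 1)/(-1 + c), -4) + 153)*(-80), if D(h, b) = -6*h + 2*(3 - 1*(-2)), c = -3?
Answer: -13520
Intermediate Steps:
D(h, b) = 10 - 6*h (D(h, b) = -6*h + 2*(3 + 2) = -6*h + 2*5 = -6*h + 10 = 10 - 6*h)
(D((5 - 1)/(-1 + c), -4) + 153)*(-80) = ((10 - 6*(5 - 1)/(-1 - 3)) + 153)*(-80) = ((10 - 24/(-4)) + 153)*(-80) = ((10 - 24*(-1)/4) + 153)*(-80) = ((10 - 6*(-1)) + 153)*(-80) = ((10 + 6) + 153)*(-80) = (16 + 153)*(-80) = 169*(-80) = -13520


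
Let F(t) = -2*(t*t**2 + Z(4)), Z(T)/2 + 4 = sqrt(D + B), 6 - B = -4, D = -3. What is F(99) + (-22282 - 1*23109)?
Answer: -1985973 - 4*sqrt(7) ≈ -1.9860e+6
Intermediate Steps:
B = 10 (B = 6 - 1*(-4) = 6 + 4 = 10)
Z(T) = -8 + 2*sqrt(7) (Z(T) = -8 + 2*sqrt(-3 + 10) = -8 + 2*sqrt(7))
F(t) = 16 - 4*sqrt(7) - 2*t**3 (F(t) = -2*(t*t**2 + (-8 + 2*sqrt(7))) = -2*(t**3 + (-8 + 2*sqrt(7))) = -2*(-8 + t**3 + 2*sqrt(7)) = 16 - 4*sqrt(7) - 2*t**3)
F(99) + (-22282 - 1*23109) = (16 - 4*sqrt(7) - 2*99**3) + (-22282 - 1*23109) = (16 - 4*sqrt(7) - 2*970299) + (-22282 - 23109) = (16 - 4*sqrt(7) - 1940598) - 45391 = (-1940582 - 4*sqrt(7)) - 45391 = -1985973 - 4*sqrt(7)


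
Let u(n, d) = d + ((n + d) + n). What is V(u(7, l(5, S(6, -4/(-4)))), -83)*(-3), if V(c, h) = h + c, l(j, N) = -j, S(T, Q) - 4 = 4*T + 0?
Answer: 237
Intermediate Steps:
S(T, Q) = 4 + 4*T (S(T, Q) = 4 + (4*T + 0) = 4 + 4*T)
u(n, d) = 2*d + 2*n (u(n, d) = d + ((d + n) + n) = d + (d + 2*n) = 2*d + 2*n)
V(c, h) = c + h
V(u(7, l(5, S(6, -4/(-4)))), -83)*(-3) = ((2*(-1*5) + 2*7) - 83)*(-3) = ((2*(-5) + 14) - 83)*(-3) = ((-10 + 14) - 83)*(-3) = (4 - 83)*(-3) = -79*(-3) = 237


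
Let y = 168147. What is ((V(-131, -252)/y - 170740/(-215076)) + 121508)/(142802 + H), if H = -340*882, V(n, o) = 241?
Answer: -183095448050978/236692880707059 ≈ -0.77356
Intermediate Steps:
H = -299880 (H = -1*299880 = -299880)
((V(-131, -252)/y - 170740/(-215076)) + 121508)/(142802 + H) = ((241/168147 - 170740/(-215076)) + 121508)/(142802 - 299880) = ((241*(1/168147) - 170740*(-1/215076)) + 121508)/(-157078) = ((241/168147 + 42685/53769) + 121508)*(-1/157078) = (2396771008/3013698681 + 121508)*(-1/157078) = (366190896101956/3013698681)*(-1/157078) = -183095448050978/236692880707059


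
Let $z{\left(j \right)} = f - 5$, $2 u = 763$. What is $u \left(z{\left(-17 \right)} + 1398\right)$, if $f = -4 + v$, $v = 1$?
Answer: $530285$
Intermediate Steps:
$u = \frac{763}{2}$ ($u = \frac{1}{2} \cdot 763 = \frac{763}{2} \approx 381.5$)
$f = -3$ ($f = -4 + 1 = -3$)
$z{\left(j \right)} = -8$ ($z{\left(j \right)} = -3 - 5 = -8$)
$u \left(z{\left(-17 \right)} + 1398\right) = \frac{763 \left(-8 + 1398\right)}{2} = \frac{763}{2} \cdot 1390 = 530285$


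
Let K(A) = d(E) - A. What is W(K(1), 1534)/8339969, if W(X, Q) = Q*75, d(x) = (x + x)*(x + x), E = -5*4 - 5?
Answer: 115050/8339969 ≈ 0.013795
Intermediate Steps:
E = -25 (E = -20 - 5 = -25)
d(x) = 4*x² (d(x) = (2*x)*(2*x) = 4*x²)
K(A) = 2500 - A (K(A) = 4*(-25)² - A = 4*625 - A = 2500 - A)
W(X, Q) = 75*Q
W(K(1), 1534)/8339969 = (75*1534)/8339969 = 115050*(1/8339969) = 115050/8339969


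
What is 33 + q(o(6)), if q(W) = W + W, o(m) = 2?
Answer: 37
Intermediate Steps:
q(W) = 2*W
33 + q(o(6)) = 33 + 2*2 = 33 + 4 = 37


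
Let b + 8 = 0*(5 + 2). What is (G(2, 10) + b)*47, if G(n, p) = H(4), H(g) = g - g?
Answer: -376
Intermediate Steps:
H(g) = 0
G(n, p) = 0
b = -8 (b = -8 + 0*(5 + 2) = -8 + 0*7 = -8 + 0 = -8)
(G(2, 10) + b)*47 = (0 - 8)*47 = -8*47 = -376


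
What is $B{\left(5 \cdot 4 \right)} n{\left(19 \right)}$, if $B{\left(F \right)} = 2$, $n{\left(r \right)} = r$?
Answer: $38$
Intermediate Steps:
$B{\left(5 \cdot 4 \right)} n{\left(19 \right)} = 2 \cdot 19 = 38$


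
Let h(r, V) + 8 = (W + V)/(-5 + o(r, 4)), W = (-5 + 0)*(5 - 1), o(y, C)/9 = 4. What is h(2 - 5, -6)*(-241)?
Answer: 66034/31 ≈ 2130.1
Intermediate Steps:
o(y, C) = 36 (o(y, C) = 9*4 = 36)
W = -20 (W = -5*4 = -20)
h(r, V) = -268/31 + V/31 (h(r, V) = -8 + (-20 + V)/(-5 + 36) = -8 + (-20 + V)/31 = -8 + (-20 + V)*(1/31) = -8 + (-20/31 + V/31) = -268/31 + V/31)
h(2 - 5, -6)*(-241) = (-268/31 + (1/31)*(-6))*(-241) = (-268/31 - 6/31)*(-241) = -274/31*(-241) = 66034/31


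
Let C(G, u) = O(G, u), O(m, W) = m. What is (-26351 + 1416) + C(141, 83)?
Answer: -24794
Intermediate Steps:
C(G, u) = G
(-26351 + 1416) + C(141, 83) = (-26351 + 1416) + 141 = -24935 + 141 = -24794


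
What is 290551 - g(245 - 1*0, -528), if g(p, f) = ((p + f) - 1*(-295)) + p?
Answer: 290294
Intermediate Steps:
g(p, f) = 295 + f + 2*p (g(p, f) = ((f + p) + 295) + p = (295 + f + p) + p = 295 + f + 2*p)
290551 - g(245 - 1*0, -528) = 290551 - (295 - 528 + 2*(245 - 1*0)) = 290551 - (295 - 528 + 2*(245 + 0)) = 290551 - (295 - 528 + 2*245) = 290551 - (295 - 528 + 490) = 290551 - 1*257 = 290551 - 257 = 290294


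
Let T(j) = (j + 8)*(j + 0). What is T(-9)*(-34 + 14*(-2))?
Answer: -558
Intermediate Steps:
T(j) = j*(8 + j) (T(j) = (8 + j)*j = j*(8 + j))
T(-9)*(-34 + 14*(-2)) = (-9*(8 - 9))*(-34 + 14*(-2)) = (-9*(-1))*(-34 - 28) = 9*(-62) = -558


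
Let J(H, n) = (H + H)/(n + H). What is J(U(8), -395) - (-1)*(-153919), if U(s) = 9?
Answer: -29706376/193 ≈ -1.5392e+5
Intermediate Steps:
J(H, n) = 2*H/(H + n) (J(H, n) = (2*H)/(H + n) = 2*H/(H + n))
J(U(8), -395) - (-1)*(-153919) = 2*9/(9 - 395) - (-1)*(-153919) = 2*9/(-386) - 1*153919 = 2*9*(-1/386) - 153919 = -9/193 - 153919 = -29706376/193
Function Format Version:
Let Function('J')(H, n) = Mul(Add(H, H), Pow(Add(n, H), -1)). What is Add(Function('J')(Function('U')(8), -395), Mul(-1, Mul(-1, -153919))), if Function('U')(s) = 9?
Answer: Rational(-29706376, 193) ≈ -1.5392e+5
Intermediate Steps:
Function('J')(H, n) = Mul(2, H, Pow(Add(H, n), -1)) (Function('J')(H, n) = Mul(Mul(2, H), Pow(Add(H, n), -1)) = Mul(2, H, Pow(Add(H, n), -1)))
Add(Function('J')(Function('U')(8), -395), Mul(-1, Mul(-1, -153919))) = Add(Mul(2, 9, Pow(Add(9, -395), -1)), Mul(-1, Mul(-1, -153919))) = Add(Mul(2, 9, Pow(-386, -1)), Mul(-1, 153919)) = Add(Mul(2, 9, Rational(-1, 386)), -153919) = Add(Rational(-9, 193), -153919) = Rational(-29706376, 193)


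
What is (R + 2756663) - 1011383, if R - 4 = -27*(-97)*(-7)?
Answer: 1726951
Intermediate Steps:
R = -18329 (R = 4 - 27*(-97)*(-7) = 4 + 2619*(-7) = 4 - 18333 = -18329)
(R + 2756663) - 1011383 = (-18329 + 2756663) - 1011383 = 2738334 - 1011383 = 1726951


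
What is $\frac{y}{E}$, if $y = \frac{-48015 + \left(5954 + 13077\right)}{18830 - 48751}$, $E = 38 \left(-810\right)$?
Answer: $- \frac{7246}{230242095} \approx -3.1471 \cdot 10^{-5}$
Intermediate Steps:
$E = -30780$
$y = \frac{28984}{29921}$ ($y = \frac{-48015 + 19031}{-29921} = \left(-28984\right) \left(- \frac{1}{29921}\right) = \frac{28984}{29921} \approx 0.96868$)
$\frac{y}{E} = \frac{28984}{29921 \left(-30780\right)} = \frac{28984}{29921} \left(- \frac{1}{30780}\right) = - \frac{7246}{230242095}$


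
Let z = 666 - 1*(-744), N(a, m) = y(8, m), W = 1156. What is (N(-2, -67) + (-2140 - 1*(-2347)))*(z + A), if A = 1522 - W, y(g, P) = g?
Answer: 381840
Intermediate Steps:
N(a, m) = 8
z = 1410 (z = 666 + 744 = 1410)
A = 366 (A = 1522 - 1*1156 = 1522 - 1156 = 366)
(N(-2, -67) + (-2140 - 1*(-2347)))*(z + A) = (8 + (-2140 - 1*(-2347)))*(1410 + 366) = (8 + (-2140 + 2347))*1776 = (8 + 207)*1776 = 215*1776 = 381840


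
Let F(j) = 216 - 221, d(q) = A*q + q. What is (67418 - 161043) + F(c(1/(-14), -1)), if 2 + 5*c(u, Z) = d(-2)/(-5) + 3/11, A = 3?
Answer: -93630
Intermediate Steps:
d(q) = 4*q (d(q) = 3*q + q = 4*q)
c(u, Z) = -7/275 (c(u, Z) = -⅖ + ((4*(-2))/(-5) + 3/11)/5 = -⅖ + (-8*(-⅕) + 3*(1/11))/5 = -⅖ + (8/5 + 3/11)/5 = -⅖ + (⅕)*(103/55) = -⅖ + 103/275 = -7/275)
F(j) = -5
(67418 - 161043) + F(c(1/(-14), -1)) = (67418 - 161043) - 5 = -93625 - 5 = -93630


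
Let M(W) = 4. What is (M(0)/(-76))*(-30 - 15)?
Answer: 45/19 ≈ 2.3684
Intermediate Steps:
(M(0)/(-76))*(-30 - 15) = (4/(-76))*(-30 - 15) = (4*(-1/76))*(-45) = -1/19*(-45) = 45/19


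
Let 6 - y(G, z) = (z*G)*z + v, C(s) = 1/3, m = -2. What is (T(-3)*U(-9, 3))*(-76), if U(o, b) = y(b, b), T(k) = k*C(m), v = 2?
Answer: -1748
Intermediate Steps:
C(s) = ⅓ (C(s) = 1*(⅓) = ⅓)
y(G, z) = 4 - G*z² (y(G, z) = 6 - ((z*G)*z + 2) = 6 - ((G*z)*z + 2) = 6 - (G*z² + 2) = 6 - (2 + G*z²) = 6 + (-2 - G*z²) = 4 - G*z²)
T(k) = k/3 (T(k) = k*(⅓) = k/3)
U(o, b) = 4 - b³ (U(o, b) = 4 - b*b² = 4 - b³)
(T(-3)*U(-9, 3))*(-76) = (((⅓)*(-3))*(4 - 1*3³))*(-76) = -(4 - 1*27)*(-76) = -(4 - 27)*(-76) = -1*(-23)*(-76) = 23*(-76) = -1748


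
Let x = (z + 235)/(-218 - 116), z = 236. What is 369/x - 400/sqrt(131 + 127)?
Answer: -41082/157 - 200*sqrt(258)/129 ≈ -286.57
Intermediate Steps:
x = -471/334 (x = (236 + 235)/(-218 - 116) = 471/(-334) = 471*(-1/334) = -471/334 ≈ -1.4102)
369/x - 400/sqrt(131 + 127) = 369/(-471/334) - 400/sqrt(131 + 127) = 369*(-334/471) - 400*sqrt(258)/258 = -41082/157 - 200*sqrt(258)/129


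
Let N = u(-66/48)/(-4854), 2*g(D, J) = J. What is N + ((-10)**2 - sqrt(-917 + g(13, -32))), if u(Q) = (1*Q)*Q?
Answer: 31065479/310656 - I*sqrt(933) ≈ 100.0 - 30.545*I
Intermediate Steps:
g(D, J) = J/2
u(Q) = Q**2 (u(Q) = Q*Q = Q**2)
N = -121/310656 (N = (-66/48)**2/(-4854) = (-66*1/48)**2*(-1/4854) = (-11/8)**2*(-1/4854) = (121/64)*(-1/4854) = -121/310656 ≈ -0.00038950)
N + ((-10)**2 - sqrt(-917 + g(13, -32))) = -121/310656 + ((-10)**2 - sqrt(-917 + (1/2)*(-32))) = -121/310656 + (100 - sqrt(-917 - 16)) = -121/310656 + (100 - sqrt(-933)) = -121/310656 + (100 - I*sqrt(933)) = 31065479/310656 - I*sqrt(933)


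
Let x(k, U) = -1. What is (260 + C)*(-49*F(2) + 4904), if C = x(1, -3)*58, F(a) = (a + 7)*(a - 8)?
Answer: 1525100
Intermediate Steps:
F(a) = (-8 + a)*(7 + a) (F(a) = (7 + a)*(-8 + a) = (-8 + a)*(7 + a))
C = -58 (C = -1*58 = -58)
(260 + C)*(-49*F(2) + 4904) = (260 - 58)*(-49*(-56 + 2² - 1*2) + 4904) = 202*(-49*(-56 + 4 - 2) + 4904) = 202*(-49*(-54) + 4904) = 202*(2646 + 4904) = 202*7550 = 1525100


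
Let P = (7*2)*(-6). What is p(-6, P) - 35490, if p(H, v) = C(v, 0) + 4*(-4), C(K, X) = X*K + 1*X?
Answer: -35506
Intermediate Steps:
C(K, X) = X + K*X (C(K, X) = K*X + X = X + K*X)
P = -84 (P = 14*(-6) = -84)
p(H, v) = -16 (p(H, v) = 0*(1 + v) + 4*(-4) = 0 - 16 = -16)
p(-6, P) - 35490 = -16 - 35490 = -35506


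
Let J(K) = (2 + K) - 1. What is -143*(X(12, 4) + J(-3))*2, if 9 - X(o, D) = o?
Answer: 1430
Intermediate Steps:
J(K) = 1 + K
X(o, D) = 9 - o
-143*(X(12, 4) + J(-3))*2 = -143*((9 - 1*12) + (1 - 3))*2 = -143*((9 - 12) - 2)*2 = -143*(-3 - 2)*2 = -143*(-5)*2 = 715*2 = 1430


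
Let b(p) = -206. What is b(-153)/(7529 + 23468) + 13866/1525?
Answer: 429490252/47270425 ≈ 9.0858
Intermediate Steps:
b(-153)/(7529 + 23468) + 13866/1525 = -206/(7529 + 23468) + 13866/1525 = -206/30997 + 13866*(1/1525) = -206*1/30997 + 13866/1525 = -206/30997 + 13866/1525 = 429490252/47270425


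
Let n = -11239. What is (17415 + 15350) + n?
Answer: 21526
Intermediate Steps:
(17415 + 15350) + n = (17415 + 15350) - 11239 = 32765 - 11239 = 21526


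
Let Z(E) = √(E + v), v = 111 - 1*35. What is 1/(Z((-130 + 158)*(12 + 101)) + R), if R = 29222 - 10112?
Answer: 637/12172962 - √10/20288270 ≈ 5.2173e-5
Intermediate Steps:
R = 19110
v = 76 (v = 111 - 35 = 76)
Z(E) = √(76 + E) (Z(E) = √(E + 76) = √(76 + E))
1/(Z((-130 + 158)*(12 + 101)) + R) = 1/(√(76 + (-130 + 158)*(12 + 101)) + 19110) = 1/(√(76 + 28*113) + 19110) = 1/(√(76 + 3164) + 19110) = 1/(√3240 + 19110) = 1/(18*√10 + 19110) = 1/(19110 + 18*√10)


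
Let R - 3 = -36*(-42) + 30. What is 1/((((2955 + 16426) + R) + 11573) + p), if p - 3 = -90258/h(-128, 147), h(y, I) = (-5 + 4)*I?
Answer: 1/33116 ≈ 3.0197e-5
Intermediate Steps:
h(y, I) = -I
p = 617 (p = 3 - 90258/((-1*147)) = 3 - 90258/(-147) = 3 - 90258*(-1/147) = 3 + 614 = 617)
R = 1545 (R = 3 + (-36*(-42) + 30) = 3 + (1512 + 30) = 3 + 1542 = 1545)
1/((((2955 + 16426) + R) + 11573) + p) = 1/((((2955 + 16426) + 1545) + 11573) + 617) = 1/(((19381 + 1545) + 11573) + 617) = 1/((20926 + 11573) + 617) = 1/(32499 + 617) = 1/33116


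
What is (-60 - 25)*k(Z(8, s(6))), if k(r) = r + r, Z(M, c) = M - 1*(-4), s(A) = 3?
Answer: -2040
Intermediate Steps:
Z(M, c) = 4 + M (Z(M, c) = M + 4 = 4 + M)
k(r) = 2*r
(-60 - 25)*k(Z(8, s(6))) = (-60 - 25)*(2*(4 + 8)) = -170*12 = -85*24 = -2040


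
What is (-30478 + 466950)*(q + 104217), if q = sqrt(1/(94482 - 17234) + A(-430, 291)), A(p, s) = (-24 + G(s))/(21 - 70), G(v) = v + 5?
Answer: 45487802424 + 54559*I*sqrt(25360768249)/8449 ≈ 4.5488e+10 + 1.0284e+6*I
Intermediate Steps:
G(v) = 5 + v
A(p, s) = 19/49 - s/49 (A(p, s) = (-24 + (5 + s))/(21 - 70) = (-19 + s)/(-49) = (-19 + s)*(-1/49) = 19/49 - s/49)
q = I*sqrt(25360768249)/67592 (q = sqrt(1/(94482 - 17234) + (19/49 - 1/49*291)) = sqrt(1/77248 + (19/49 - 291/49)) = sqrt(1/77248 - 272/49) = sqrt(-21011407/3785152) = I*sqrt(25360768249)/67592 ≈ 2.3561*I)
(-30478 + 466950)*(q + 104217) = (-30478 + 466950)*(I*sqrt(25360768249)/67592 + 104217) = 436472*(104217 + I*sqrt(25360768249)/67592) = 45487802424 + 54559*I*sqrt(25360768249)/8449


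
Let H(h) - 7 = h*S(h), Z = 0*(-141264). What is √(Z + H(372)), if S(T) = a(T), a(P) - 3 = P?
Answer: √139507 ≈ 373.51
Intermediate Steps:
Z = 0
a(P) = 3 + P
S(T) = 3 + T
H(h) = 7 + h*(3 + h)
√(Z + H(372)) = √(0 + (7 + 372*(3 + 372))) = √(0 + (7 + 372*375)) = √(0 + (7 + 139500)) = √(0 + 139507) = √139507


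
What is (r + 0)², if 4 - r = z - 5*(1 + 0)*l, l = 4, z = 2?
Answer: 484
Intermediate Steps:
r = 22 (r = 4 - (2 - 5*(1 + 0)*4) = 4 - (2 - 5*4) = 4 - (2 - 20) = 4 - 1*(-18) = 4 + 18 = 22)
(r + 0)² = (22 + 0)² = 22² = 484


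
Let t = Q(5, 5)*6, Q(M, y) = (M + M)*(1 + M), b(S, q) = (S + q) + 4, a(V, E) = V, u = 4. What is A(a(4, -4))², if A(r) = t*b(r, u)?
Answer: 18662400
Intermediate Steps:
b(S, q) = 4 + S + q
Q(M, y) = 2*M*(1 + M) (Q(M, y) = (2*M)*(1 + M) = 2*M*(1 + M))
t = 360 (t = (2*5*(1 + 5))*6 = (2*5*6)*6 = 60*6 = 360)
A(r) = 2880 + 360*r (A(r) = 360*(4 + r + 4) = 360*(8 + r) = 2880 + 360*r)
A(a(4, -4))² = (2880 + 360*4)² = (2880 + 1440)² = 4320² = 18662400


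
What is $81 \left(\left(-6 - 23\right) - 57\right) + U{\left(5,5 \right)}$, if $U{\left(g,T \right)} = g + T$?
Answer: $-6956$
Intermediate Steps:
$U{\left(g,T \right)} = T + g$
$81 \left(\left(-6 - 23\right) - 57\right) + U{\left(5,5 \right)} = 81 \left(\left(-6 - 23\right) - 57\right) + \left(5 + 5\right) = 81 \left(\left(-6 - 23\right) - 57\right) + 10 = 81 \left(-29 - 57\right) + 10 = 81 \left(-86\right) + 10 = -6966 + 10 = -6956$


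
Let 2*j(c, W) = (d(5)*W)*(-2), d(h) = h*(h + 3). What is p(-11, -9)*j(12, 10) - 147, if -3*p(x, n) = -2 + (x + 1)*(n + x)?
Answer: 26253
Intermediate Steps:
d(h) = h*(3 + h)
j(c, W) = -40*W (j(c, W) = (((5*(3 + 5))*W)*(-2))/2 = (((5*8)*W)*(-2))/2 = ((40*W)*(-2))/2 = (-80*W)/2 = -40*W)
p(x, n) = ⅔ - (1 + x)*(n + x)/3 (p(x, n) = -(-2 + (x + 1)*(n + x))/3 = -(-2 + (1 + x)*(n + x))/3 = ⅔ - (1 + x)*(n + x)/3)
p(-11, -9)*j(12, 10) - 147 = (⅔ - ⅓*(-9) - ⅓*(-11) - ⅓*(-11)² - ⅓*(-9)*(-11))*(-40*10) - 147 = (⅔ + 3 + 11/3 - ⅓*121 - 33)*(-400) - 147 = (⅔ + 3 + 11/3 - 121/3 - 33)*(-400) - 147 = -66*(-400) - 147 = 26400 - 147 = 26253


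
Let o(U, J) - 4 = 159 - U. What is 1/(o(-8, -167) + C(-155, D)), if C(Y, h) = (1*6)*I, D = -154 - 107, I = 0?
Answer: 1/171 ≈ 0.0058480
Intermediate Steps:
D = -261
o(U, J) = 163 - U (o(U, J) = 4 + (159 - U) = 163 - U)
C(Y, h) = 0 (C(Y, h) = (1*6)*0 = 6*0 = 0)
1/(o(-8, -167) + C(-155, D)) = 1/((163 - 1*(-8)) + 0) = 1/((163 + 8) + 0) = 1/(171 + 0) = 1/171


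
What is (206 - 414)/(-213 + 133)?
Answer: 13/5 ≈ 2.6000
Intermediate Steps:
(206 - 414)/(-213 + 133) = -208/(-80) = -208*(-1/80) = 13/5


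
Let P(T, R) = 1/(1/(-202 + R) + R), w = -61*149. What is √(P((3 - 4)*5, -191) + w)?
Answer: I*√12803236532174/37532 ≈ 95.336*I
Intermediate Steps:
w = -9089
P(T, R) = 1/(R + 1/(-202 + R))
√(P((3 - 4)*5, -191) + w) = √((-202 - 191)/(1 + (-191)² - 202*(-191)) - 9089) = √(-393/(1 + 36481 + 38582) - 9089) = √(-393/75064 - 9089) = √(-682257089/75064) = I*√12803236532174/37532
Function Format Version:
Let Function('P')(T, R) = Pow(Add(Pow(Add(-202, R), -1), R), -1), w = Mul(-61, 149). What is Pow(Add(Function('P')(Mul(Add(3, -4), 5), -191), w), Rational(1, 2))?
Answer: Mul(Rational(1, 37532), I, Pow(12803236532174, Rational(1, 2))) ≈ Mul(95.336, I)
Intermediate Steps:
w = -9089
Function('P')(T, R) = Pow(Add(R, Pow(Add(-202, R), -1)), -1)
Pow(Add(Function('P')(Mul(Add(3, -4), 5), -191), w), Rational(1, 2)) = Pow(Add(Mul(Pow(Add(1, Pow(-191, 2), Mul(-202, -191)), -1), Add(-202, -191)), -9089), Rational(1, 2)) = Pow(Add(Mul(Pow(Add(1, 36481, 38582), -1), -393), -9089), Rational(1, 2)) = Pow(Add(Mul(Pow(75064, -1), -393), -9089), Rational(1, 2)) = Pow(Add(Mul(Rational(1, 75064), -393), -9089), Rational(1, 2)) = Pow(Add(Rational(-393, 75064), -9089), Rational(1, 2)) = Pow(Rational(-682257089, 75064), Rational(1, 2)) = Mul(Rational(1, 37532), I, Pow(12803236532174, Rational(1, 2)))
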